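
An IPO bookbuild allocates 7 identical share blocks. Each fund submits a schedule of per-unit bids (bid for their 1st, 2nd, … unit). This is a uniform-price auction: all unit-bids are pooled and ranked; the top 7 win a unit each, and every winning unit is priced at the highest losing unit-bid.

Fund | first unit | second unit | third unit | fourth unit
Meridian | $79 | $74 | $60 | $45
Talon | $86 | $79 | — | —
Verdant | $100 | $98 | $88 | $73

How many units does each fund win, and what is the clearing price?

Pooled unit-bids ranked (top 7): 100 (Verdant-1), 98 (Verdant-2), 88 (Verdant-3), 86 (Talon-1), 79 (Meridian-1), 79 (Talon-2), 74 (Meridian-2)
Highest rejected unit-bid = $73.
Allocation: Meridian 2, Talon 2, Verdant 3.

Meridian 2, Talon 2, Verdant 3; clearing price $73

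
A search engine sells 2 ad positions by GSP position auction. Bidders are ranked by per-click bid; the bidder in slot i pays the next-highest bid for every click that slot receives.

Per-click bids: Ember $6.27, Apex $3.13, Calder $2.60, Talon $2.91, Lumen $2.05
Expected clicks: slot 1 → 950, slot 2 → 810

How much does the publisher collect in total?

Total revenue: $5330.60

Per-click bids in order: $6.27 (Ember) > $3.13 (Apex) > $2.91 (Talon) > …
Slot 1: Ember pays $3.13 × 950 = $2973.50
Slot 2: Apex pays $2.91 × 810 = $2357.10
Total = $5330.60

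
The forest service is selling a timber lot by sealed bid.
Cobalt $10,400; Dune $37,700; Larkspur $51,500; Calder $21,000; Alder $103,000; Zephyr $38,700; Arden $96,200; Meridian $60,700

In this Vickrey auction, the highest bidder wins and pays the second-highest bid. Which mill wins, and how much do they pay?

Bids in order: 103,000 (Alder) > 96,200 (Arden) > 60,700 (Meridian) > 51,500 (Larkspur) > 38,700 (Zephyr) > 37,700 (Dune) > …
Alder is highest; pays the second-highest bid, $96,200.

Alder pays $96,200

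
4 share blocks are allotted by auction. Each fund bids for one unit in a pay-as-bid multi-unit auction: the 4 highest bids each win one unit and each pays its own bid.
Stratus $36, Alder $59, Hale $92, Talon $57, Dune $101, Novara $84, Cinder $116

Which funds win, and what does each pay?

Ordering the bids: 116 (Cinder), 101 (Dune), 92 (Hale), 84 (Novara), 59 (Alder), 57 (Talon), …
Winners (4 units): Cinder, Dune, Hale, Novara.
Each winner pays its own bid: Cinder $116, Dune $101, Hale $92, Novara $84.

Cinder $116, Dune $101, Hale $92, Novara $84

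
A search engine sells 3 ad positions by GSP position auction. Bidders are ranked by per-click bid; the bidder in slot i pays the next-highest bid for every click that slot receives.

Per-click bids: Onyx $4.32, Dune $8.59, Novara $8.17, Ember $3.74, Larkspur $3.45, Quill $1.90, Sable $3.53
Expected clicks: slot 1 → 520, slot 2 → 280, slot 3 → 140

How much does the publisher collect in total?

Total revenue: $5981.60

Per-click bids in order: $8.59 (Dune) > $8.17 (Novara) > $4.32 (Onyx) > $3.74 (Ember) > …
Slot 1: Dune pays $8.17 × 520 = $4248.40
Slot 2: Novara pays $4.32 × 280 = $1209.60
Slot 3: Onyx pays $3.74 × 140 = $523.60
Total = $5981.60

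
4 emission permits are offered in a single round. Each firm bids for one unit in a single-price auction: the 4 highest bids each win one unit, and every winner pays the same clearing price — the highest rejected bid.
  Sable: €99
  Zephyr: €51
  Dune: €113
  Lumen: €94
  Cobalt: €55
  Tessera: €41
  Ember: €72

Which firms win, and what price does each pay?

Dune, Sable, Lumen, Ember; each pays €55

Ordering the bids: 113 (Dune), 99 (Sable), 94 (Lumen), 72 (Ember), 55 (Cobalt), 51 (Zephyr), …
The 4 highest are Dune, Sable, Lumen, Ember.
First losing bid is Cobalt's €55, which sets the uniform price.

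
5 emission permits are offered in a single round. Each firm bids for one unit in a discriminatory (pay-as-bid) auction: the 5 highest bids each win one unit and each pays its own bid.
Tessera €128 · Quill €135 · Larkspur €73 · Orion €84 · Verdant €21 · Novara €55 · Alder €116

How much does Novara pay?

Novara pays €0

Sorting: 135 (Quill), 128 (Tessera), 116 (Alder), 84 (Orion), 73 (Larkspur), 55 (Novara), 21 (Verdant)
Top 5: Quill, Tessera, Alder, Orion, Larkspur.
Novara does not win → €0.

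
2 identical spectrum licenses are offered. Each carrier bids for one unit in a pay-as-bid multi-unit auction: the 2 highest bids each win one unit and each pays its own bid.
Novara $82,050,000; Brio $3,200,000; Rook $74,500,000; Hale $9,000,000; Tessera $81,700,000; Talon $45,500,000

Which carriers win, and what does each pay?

Novara $82,050,000, Tessera $81,700,000

Bids ranked high→low: 82,050,000 (Novara), 81,700,000 (Tessera), 74,500,000 (Rook), 45,500,000 (Talon), …
The 2 highest are Novara, Tessera.
Each winner pays its own bid: Novara $82,050,000, Tessera $81,700,000.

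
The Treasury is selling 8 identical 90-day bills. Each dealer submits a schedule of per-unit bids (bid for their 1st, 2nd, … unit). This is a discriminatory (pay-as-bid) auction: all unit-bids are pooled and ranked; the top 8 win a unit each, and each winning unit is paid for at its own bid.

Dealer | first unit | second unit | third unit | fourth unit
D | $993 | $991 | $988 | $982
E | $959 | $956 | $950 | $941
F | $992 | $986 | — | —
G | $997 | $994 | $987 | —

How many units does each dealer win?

D 3, F 2, G 3

All unit-bids, highest first — top 8: 997 (G-1), 994 (G-2), 993 (D-1), 992 (F-1), 991 (D-2), 988 (D-3), 987 (G-3), 986 (F-2)
Next rejected bid: $982 (not a price — pay-as-bid).
Allocation: D 3, F 2, G 3.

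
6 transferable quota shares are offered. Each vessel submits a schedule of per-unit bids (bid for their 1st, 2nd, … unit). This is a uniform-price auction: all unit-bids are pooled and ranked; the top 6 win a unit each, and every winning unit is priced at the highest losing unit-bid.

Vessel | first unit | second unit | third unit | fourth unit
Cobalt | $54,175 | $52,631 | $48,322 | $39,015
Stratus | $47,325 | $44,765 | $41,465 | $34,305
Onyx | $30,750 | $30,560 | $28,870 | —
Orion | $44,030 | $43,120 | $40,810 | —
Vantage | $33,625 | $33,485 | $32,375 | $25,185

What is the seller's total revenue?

All unit-bids, highest first — top 6: 54,175 (Cobalt-1), 52,631 (Cobalt-2), 48,322 (Cobalt-3), 47,325 (Stratus-1), 44,765 (Stratus-2), 44,030 (Orion-1)
Highest rejected unit-bid = $43,120.
Allocation: Cobalt 3, Orion 1, Stratus 2. Every unit priced at $43,120.
Revenue = 6 × 43,120 = $258,720.

Total revenue: $258,720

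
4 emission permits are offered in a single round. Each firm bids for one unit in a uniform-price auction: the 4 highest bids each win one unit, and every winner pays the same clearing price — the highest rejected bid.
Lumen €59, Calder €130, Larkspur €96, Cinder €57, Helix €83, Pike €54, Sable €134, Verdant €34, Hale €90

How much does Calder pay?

Calder pays €83

Bids ranked high→low: 134 (Sable), 130 (Calder), 96 (Larkspur), 90 (Hale), 83 (Helix), 59 (Lumen), …
Winners (4 units): Sable, Calder, Larkspur, Hale.
First losing bid is Helix's €83, which sets the uniform price.
Calder wins → pays €83.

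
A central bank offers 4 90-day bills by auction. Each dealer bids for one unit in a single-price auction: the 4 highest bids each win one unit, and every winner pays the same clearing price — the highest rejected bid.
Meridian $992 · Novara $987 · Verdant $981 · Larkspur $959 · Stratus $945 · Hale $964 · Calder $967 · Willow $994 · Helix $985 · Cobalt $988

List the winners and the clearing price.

Ordering the bids: 994 (Willow), 992 (Meridian), 988 (Cobalt), 987 (Novara), 985 (Helix), 981 (Verdant), …
Top 4: Willow, Meridian, Cobalt, Novara.
First losing bid is Helix's $985, which sets the uniform price.

Willow, Meridian, Cobalt, Novara; each pays $985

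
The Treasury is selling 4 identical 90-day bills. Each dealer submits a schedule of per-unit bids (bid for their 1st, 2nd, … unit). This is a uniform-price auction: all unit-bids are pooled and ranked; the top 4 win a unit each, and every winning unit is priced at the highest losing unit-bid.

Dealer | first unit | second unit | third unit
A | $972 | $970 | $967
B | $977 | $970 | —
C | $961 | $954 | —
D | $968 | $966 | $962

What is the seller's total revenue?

Merging the schedules and taking the best 4: 977 (B-1), 972 (A-1), 970 (A-2), 970 (B-2)
The (k+1)-th unit-bid is $968.
Allocation: A 2, B 2. Every unit priced at $968.
Revenue = 4 × 968 = $3,872.

Total revenue: $3,872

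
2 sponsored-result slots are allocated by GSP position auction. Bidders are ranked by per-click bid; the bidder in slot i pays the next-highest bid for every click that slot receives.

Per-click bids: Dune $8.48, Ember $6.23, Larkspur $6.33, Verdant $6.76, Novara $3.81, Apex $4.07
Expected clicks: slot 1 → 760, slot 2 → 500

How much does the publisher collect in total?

Ranked by bid: $8.48 (Dune) > $6.76 (Verdant) > $6.33 (Larkspur) > …
Slot 1: Dune pays $6.76 × 760 = $5137.60
Slot 2: Verdant pays $6.33 × 500 = $3165.00
Total = $8302.60

Total revenue: $8302.60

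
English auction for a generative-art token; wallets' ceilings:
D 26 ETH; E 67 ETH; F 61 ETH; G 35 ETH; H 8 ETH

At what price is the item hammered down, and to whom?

Sorting limits: 67 (E) > 61 (F) > 35 (G) > 26 (D) > 8 (H)
Bidding ends when F exits at 61 ETH; E takes it.

E wins at 61 ETH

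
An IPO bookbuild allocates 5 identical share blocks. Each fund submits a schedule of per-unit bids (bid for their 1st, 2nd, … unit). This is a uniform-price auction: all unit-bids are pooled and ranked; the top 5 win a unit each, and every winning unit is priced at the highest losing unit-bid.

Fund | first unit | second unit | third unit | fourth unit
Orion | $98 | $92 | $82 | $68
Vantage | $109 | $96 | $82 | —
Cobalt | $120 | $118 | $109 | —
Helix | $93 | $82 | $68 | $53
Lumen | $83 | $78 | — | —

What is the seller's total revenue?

Pooled unit-bids ranked (top 5): 120 (Cobalt-1), 118 (Cobalt-2), 109 (Vantage-1), 109 (Cobalt-3), 98 (Orion-1)
The (k+1)-th unit-bid is $96.
Allocation: Cobalt 3, Orion 1, Vantage 1. Every unit priced at $96.
Revenue = 5 × 96 = $480.

Total revenue: $480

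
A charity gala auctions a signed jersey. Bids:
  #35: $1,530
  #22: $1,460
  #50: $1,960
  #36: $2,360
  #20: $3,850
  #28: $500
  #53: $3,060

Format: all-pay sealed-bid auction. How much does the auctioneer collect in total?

Total revenue: $14,720

All-pay sealed-bid auction: the highest bidder wins the item, but every bidder pays their own bid.
Sorting bids: 3,850 (#20) > 3,060 (#53) > 2,360 (#36) > 1,960 (#50) > 1,530 (#35) > 1,460 (#22) > …
#20 wins with the top bid; all bids are sunk regardless.
Every bidder forfeits their bid regardless of winning.
Revenue = 1,530 + 1,460 + 1,960 + 2,360 + 3,850 + 500 + 3,060 = $14,720.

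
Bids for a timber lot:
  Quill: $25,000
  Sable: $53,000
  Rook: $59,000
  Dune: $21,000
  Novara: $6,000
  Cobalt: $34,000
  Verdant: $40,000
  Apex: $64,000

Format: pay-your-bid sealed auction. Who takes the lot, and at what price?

Bids in order: 64,000 (Apex) > 59,000 (Rook) > 53,000 (Sable) > 40,000 (Verdant) > 34,000 (Cobalt) > 25,000 (Quill) > …
First-price: Apex pays what they bid, $64,000.

Apex pays $64,000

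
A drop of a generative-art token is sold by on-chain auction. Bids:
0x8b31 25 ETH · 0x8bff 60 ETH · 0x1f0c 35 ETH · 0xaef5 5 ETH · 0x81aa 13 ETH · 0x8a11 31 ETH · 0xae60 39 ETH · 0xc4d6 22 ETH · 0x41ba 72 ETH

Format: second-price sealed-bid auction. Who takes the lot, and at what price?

Bids ranked: 72 (0x41ba) > 60 (0x8bff) > 39 (0xae60) > 35 (0x1f0c) > 31 (0x8a11) > 25 (0x8b31) > …
Second-price: 0x41ba pays 0x8bff's bid of 60 ETH.

0x41ba pays 60 ETH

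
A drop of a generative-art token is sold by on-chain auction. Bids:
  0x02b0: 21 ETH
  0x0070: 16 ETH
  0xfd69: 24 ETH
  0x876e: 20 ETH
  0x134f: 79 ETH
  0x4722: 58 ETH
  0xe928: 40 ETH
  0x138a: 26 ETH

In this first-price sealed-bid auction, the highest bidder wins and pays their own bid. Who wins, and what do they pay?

0x134f pays 79 ETH

Sorting bids: 79 (0x134f) > 58 (0x4722) > 40 (0xe928) > 26 (0x138a) > 24 (0xfd69) > 21 (0x02b0) > …
First-price: 0x134f pays what they bid, 79 ETH.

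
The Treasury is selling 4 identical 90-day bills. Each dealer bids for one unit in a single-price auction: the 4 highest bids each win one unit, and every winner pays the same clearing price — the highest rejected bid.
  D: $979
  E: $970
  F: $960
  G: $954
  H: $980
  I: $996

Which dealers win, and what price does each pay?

I, H, D, E; each pays $960

Ordering the bids: 996 (I), 980 (H), 979 (D), 970 (E), 960 (F), 954 (G)
Top 4: I, H, D, E.
Clearing price = highest rejected bid = $960.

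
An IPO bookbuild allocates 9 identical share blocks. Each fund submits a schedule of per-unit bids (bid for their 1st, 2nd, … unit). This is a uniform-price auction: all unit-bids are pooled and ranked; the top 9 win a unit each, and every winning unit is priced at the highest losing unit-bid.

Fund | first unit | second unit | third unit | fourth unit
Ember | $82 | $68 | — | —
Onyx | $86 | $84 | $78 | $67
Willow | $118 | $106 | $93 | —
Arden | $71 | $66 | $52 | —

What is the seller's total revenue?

Total revenue: $603

All unit-bids, highest first — top 9: 118 (Willow-1), 106 (Willow-2), 93 (Willow-3), 86 (Onyx-1), 84 (Onyx-2), 82 (Ember-1), 78 (Onyx-3), 71 (Arden-1), 68 (Ember-2)
The (k+1)-th unit-bid is $67.
Allocation: Arden 1, Ember 2, Onyx 3, Willow 3. Every unit priced at $67.
Revenue = 9 × 67 = $603.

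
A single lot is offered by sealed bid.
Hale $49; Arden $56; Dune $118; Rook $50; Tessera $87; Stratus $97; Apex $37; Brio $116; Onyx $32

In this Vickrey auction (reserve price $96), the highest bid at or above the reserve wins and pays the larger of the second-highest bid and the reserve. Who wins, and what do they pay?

Rule: the highest bid at or above the reserve wins and pays the larger of the second-highest bid and the reserve.
Bids ranked: 118 (Dune) > 116 (Brio) > 97 (Stratus) > 87 (Tessera) > 56 (Arden) > 50 (Rook) > …
Dune has the top bid at or above the reserve ($118).
max(second-highest $116, reserve $96) = $116; the reserve does not bind.

Dune pays $116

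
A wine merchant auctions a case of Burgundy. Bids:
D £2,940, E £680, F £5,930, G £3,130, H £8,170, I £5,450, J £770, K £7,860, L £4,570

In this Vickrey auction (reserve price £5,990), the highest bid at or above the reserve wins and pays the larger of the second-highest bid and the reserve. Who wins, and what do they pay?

Vickrey auction (reserve price £5,990): the highest bid at or above the reserve wins and pays the larger of the second-highest bid and the reserve.
Bids ranked: 8,170 (H) > 7,860 (K) > 5,930 (F) > 5,450 (I) > 4,570 (L) > 3,130 (G) > …
H has the top bid at or above the reserve (£8,170).
max(second-highest £7,860, reserve £5,990) = £7,860; the reserve does not bind.

H pays £7,860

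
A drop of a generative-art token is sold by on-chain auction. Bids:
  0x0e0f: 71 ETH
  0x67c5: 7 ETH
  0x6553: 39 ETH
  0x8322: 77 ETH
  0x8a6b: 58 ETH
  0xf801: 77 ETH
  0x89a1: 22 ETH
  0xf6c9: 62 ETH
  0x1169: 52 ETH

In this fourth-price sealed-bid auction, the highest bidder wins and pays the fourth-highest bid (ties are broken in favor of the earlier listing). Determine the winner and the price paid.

0x8322 pays 62 ETH

Bids in order: 77 (0x8322) > 77 (0xf801) > 71 (0x0e0f) > 62 (0xf6c9) > 58 (0x8a6b) > 52 (0x1169) > …
Tie at 77 ETH → 0x8322 wins by tie-break.
0x8322 wins; payment is bid #4 in the ranking = 62 ETH.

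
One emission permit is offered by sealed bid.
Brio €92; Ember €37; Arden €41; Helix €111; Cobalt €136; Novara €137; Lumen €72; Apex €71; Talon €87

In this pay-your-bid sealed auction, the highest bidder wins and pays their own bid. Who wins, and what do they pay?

Pay-your-bid sealed auction: the highest bidder wins and pays their own bid.
Bids in order: 137 (Novara) > 136 (Cobalt) > 111 (Helix) > 92 (Brio) > 87 (Talon) > 72 (Lumen) > …
Novara is highest → pays own bid, €137.

Novara pays €137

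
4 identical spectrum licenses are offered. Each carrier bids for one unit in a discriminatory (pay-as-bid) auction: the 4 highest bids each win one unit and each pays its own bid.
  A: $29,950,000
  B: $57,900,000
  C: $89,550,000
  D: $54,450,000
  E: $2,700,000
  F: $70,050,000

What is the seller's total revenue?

Total revenue: $271,950,000

Sorting: 89,550,000 (C), 70,050,000 (F), 57,900,000 (B), 54,450,000 (D), 29,950,000 (A), 2,700,000 (E)
Winners (4 units): C, F, B, D.
Total revenue = 89,550,000 + 70,050,000 + 57,900,000 + 54,450,000 = $271,950,000.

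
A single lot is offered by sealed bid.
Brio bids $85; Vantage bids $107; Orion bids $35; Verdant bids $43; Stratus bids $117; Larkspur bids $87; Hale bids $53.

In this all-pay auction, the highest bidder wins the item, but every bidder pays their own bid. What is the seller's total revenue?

All-pay auction: the highest bidder wins the item, but every bidder pays their own bid.
Bids ranked: 117 (Stratus) > 107 (Vantage) > 87 (Larkspur) > 85 (Brio) > 53 (Hale) > 43 (Verdant) > …
Stratus wins with the top bid; all bids are sunk regardless.
Every bidder forfeits their bid regardless of winning.
Revenue = 85 + 107 + 35 + 43 + 117 + 87 + 53 = $527.

Total revenue: $527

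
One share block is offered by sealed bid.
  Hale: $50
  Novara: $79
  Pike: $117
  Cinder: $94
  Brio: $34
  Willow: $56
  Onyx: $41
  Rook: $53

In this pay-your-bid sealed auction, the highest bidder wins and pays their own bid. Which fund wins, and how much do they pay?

Sorting bids: 117 (Pike) > 94 (Cinder) > 79 (Novara) > 56 (Willow) > 53 (Rook) > 50 (Hale) > …
Pike has the highest bid and pays exactly that: $117.

Pike pays $117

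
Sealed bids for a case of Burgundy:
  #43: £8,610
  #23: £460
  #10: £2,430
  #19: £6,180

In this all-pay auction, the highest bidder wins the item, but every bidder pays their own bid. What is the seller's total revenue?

Total revenue: £17,680

Bids in order: 8,610 (#43) > 6,180 (#19) > 2,430 (#10) > 460 (#23)
#43 wins with the top bid; all bids are sunk regardless.
Every bidder forfeits their bid regardless of winning.
Revenue = 8,610 + 460 + 2,430 + 6,180 = £17,680.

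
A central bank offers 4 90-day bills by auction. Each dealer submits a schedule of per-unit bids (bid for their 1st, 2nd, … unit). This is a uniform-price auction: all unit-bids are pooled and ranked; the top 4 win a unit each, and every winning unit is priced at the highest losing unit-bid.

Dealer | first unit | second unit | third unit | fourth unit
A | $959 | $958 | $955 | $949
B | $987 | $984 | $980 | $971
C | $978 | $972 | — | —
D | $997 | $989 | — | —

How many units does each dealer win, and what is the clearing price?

All unit-bids, highest first — top 4: 997 (D-1), 989 (D-2), 987 (B-1), 984 (B-2)
The (k+1)-th unit-bid is $980.
Allocation: B 2, D 2.

B 2, D 2; clearing price $980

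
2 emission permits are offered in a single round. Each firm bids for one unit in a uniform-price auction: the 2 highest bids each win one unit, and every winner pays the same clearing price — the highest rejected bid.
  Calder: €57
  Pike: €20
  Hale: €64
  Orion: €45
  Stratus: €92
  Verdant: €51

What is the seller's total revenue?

Bids ranked high→low: 92 (Stratus), 64 (Hale), 57 (Calder), 51 (Verdant), …
Top 2: Stratus, Hale.
Highest unsuccessful bid: €57 → clearing price.
Total revenue = 2 × €57 = €114.

Total revenue: €114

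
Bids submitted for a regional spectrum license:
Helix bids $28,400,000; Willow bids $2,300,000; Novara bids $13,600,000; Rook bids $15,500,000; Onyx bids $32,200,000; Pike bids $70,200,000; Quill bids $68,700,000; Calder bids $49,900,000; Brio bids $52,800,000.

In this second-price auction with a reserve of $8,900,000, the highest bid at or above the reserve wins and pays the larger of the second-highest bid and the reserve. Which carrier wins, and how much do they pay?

Pike pays $68,700,000

Second-price auction with a reserve of $8,900,000: the highest bid at or above the reserve wins and pays the larger of the second-highest bid and the reserve.
Sorting bids: 70,200,000 (Pike) > 68,700,000 (Quill) > 52,800,000 (Brio) > 49,900,000 (Calder) > 32,200,000 (Onyx) > 28,400,000 (Helix) > …
Highest eligible bid: Pike at $70,200,000.
max(second-highest $68,700,000, reserve $8,900,000) = $68,700,000; the reserve does not bind.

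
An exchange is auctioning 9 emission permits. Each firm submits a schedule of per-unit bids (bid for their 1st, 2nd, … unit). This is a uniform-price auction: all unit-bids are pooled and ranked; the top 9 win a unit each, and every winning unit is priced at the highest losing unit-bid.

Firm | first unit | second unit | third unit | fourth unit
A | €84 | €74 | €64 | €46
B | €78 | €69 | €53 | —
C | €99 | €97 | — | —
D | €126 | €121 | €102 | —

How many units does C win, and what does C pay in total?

Merging the schedules and taking the best 9: 126 (D-1), 121 (D-2), 102 (D-3), 99 (C-1), 97 (C-2), 84 (A-1), 78 (B-1), 74 (A-2), 69 (B-2)
Highest rejected unit-bid = €64.
C wins 2 unit(s) at €64 each.

C: 2 units, pays €128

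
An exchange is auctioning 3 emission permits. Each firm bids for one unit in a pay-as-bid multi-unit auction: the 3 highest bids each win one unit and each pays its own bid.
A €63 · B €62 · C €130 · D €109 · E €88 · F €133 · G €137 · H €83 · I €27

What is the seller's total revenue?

Total revenue: €400

Ordering the bids: 137 (G), 133 (F), 130 (C), 109 (D), 88 (E), …
The 3 highest are G, F, C.
Total revenue = 137 + 133 + 130 = €400.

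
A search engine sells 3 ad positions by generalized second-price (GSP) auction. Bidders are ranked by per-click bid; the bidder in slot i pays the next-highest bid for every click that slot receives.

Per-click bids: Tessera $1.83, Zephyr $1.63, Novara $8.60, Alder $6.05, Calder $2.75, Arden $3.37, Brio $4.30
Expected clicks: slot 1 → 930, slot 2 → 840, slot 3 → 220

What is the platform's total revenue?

Total revenue: $9979.90

Sorting advertisers: $8.60 (Novara) > $6.05 (Alder) > $4.30 (Brio) > $3.37 (Arden) > …
Slot 1: Novara pays $6.05 × 930 = $5626.50
Slot 2: Alder pays $4.30 × 840 = $3612.00
Slot 3: Brio pays $3.37 × 220 = $741.40
Total = $9979.90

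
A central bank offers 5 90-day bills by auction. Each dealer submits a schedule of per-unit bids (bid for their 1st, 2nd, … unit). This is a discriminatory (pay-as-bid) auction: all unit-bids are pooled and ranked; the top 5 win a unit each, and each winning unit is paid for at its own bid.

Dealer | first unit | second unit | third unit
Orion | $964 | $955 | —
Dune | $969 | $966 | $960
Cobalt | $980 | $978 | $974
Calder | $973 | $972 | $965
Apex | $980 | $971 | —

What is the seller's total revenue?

Total revenue: $4,885

Merging the schedules and taking the best 5: 980 (Cobalt-1), 980 (Apex-1), 978 (Cobalt-2), 974 (Cobalt-3), 973 (Calder-1)
Next rejected bid: $972 (not a price — pay-as-bid).
Each winning unit pays its own bid.
Revenue = 980 + 980 + 978 + 974 + 973 = $4,885.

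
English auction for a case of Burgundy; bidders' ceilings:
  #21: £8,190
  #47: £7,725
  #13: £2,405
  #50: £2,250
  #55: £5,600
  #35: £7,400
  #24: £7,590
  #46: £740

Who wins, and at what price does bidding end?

Limits in order: 8,190 (#21) > 7,725 (#47) > 7,590 (#24) > 7,400 (#35) > 5,600 (#55) > 2,405 (#13) > …
Bidding ends when #47 exits at £7,725; #21 takes it.

#21 wins at £7,725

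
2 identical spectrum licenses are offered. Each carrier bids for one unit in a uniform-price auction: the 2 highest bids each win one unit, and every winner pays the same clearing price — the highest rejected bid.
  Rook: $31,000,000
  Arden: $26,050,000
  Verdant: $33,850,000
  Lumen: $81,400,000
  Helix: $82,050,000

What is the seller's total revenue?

Sorting: 82,050,000 (Helix), 81,400,000 (Lumen), 33,850,000 (Verdant), 31,000,000 (Rook), …
Winners (2 units): Helix, Lumen.
Highest unsuccessful bid: $33,850,000 → clearing price.
Total revenue = 2 × $33,850,000 = $67,700,000.

Total revenue: $67,700,000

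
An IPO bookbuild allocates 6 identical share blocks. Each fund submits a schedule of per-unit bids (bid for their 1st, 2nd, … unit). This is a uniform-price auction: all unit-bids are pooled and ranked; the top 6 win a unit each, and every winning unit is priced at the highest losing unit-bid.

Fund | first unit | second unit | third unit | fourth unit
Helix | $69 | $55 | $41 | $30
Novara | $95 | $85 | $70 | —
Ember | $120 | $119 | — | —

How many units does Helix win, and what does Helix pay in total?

Helix: 1 unit, pays $55

Merging the schedules and taking the best 6: 120 (Ember-1), 119 (Ember-2), 95 (Novara-1), 85 (Novara-2), 70 (Novara-3), 69 (Helix-1)
Highest rejected unit-bid = $55.
Helix wins 1 unit(s) at $55 each.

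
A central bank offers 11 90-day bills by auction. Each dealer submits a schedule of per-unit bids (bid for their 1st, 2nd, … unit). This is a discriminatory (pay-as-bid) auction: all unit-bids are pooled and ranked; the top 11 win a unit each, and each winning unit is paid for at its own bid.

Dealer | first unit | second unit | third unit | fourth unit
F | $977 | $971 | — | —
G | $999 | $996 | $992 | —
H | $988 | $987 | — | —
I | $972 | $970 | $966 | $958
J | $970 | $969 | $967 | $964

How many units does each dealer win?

F 2, G 3, H 2, I 2, J 2

All unit-bids, highest first — top 11: 999 (G-1), 996 (G-2), 992 (G-3), 988 (H-1), 987 (H-2), 977 (F-1), 972 (I-1), 971 (F-2), 970 (I-2), 970 (J-1), 969 (J-2)
Next rejected bid: $967 (not a price — pay-as-bid).
Allocation: F 2, G 3, H 2, I 2, J 2.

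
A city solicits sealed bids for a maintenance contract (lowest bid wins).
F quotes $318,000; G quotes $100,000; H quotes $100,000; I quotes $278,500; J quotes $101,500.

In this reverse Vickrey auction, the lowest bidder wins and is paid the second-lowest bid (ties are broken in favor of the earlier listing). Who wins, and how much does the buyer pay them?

G is paid $100,000

Bids ranked: 100,000 (G) < 100,000 (H) < 101,500 (J) < 278,500 (I) < 318,000 (F)
G and H tie at $100,000; tie-break gives it to G.
Second-price: G is paid H's bid of $100,000.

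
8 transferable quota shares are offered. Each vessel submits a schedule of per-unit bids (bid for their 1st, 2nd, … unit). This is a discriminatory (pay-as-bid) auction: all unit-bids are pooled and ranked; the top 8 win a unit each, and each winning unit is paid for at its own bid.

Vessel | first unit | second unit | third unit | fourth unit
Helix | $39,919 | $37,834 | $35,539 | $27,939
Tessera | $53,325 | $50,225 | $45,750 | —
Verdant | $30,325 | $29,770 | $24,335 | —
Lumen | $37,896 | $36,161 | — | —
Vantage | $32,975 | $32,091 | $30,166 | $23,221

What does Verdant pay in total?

Verdant pays $0

Merging the schedules and taking the best 8: 53,325 (Tessera-1), 50,225 (Tessera-2), 45,750 (Tessera-3), 39,919 (Helix-1), 37,896 (Lumen-1), 37,834 (Helix-2), 36,161 (Lumen-2), 35,539 (Helix-3)
Next rejected bid: $32,975 (not a price — pay-as-bid).
Verdant wins no units.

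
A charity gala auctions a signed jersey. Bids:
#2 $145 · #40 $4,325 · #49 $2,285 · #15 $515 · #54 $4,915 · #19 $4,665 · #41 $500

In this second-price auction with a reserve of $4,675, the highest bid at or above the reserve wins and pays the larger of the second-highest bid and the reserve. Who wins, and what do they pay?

#54 pays $4,675

Sorting bids: 4,915 (#54) > 4,665 (#19) > 4,325 (#40) > 2,285 (#49) > 515 (#15) > 500 (#41) > …
Highest eligible bid: #54 at $4,915.
Second-highest bid $4,665 is below the reserve $4,675, so the reserve binds → payment $4,675.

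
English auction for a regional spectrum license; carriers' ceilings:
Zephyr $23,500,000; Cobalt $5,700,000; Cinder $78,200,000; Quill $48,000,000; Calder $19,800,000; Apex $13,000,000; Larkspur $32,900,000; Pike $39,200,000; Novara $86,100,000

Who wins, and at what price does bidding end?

Novara wins at $78,200,000

Limits in order: 86,100,000 (Novara) > 78,200,000 (Cinder) > 48,000,000 (Quill) > 39,200,000 (Pike) > 32,900,000 (Larkspur) > 23,500,000 (Zephyr) > …
Once the price passes $78,200,000, only Novara is left; the hammer falls at Cinder's limit of $78,200,000.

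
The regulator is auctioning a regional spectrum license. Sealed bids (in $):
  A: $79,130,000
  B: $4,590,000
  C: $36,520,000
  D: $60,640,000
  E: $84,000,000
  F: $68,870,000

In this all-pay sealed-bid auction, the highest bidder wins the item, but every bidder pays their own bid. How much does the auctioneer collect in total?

Total revenue: $333,750,000

Bids in order: 84,000,000 (E) > 79,130,000 (A) > 68,870,000 (F) > 60,640,000 (D) > 36,520,000 (C) > 4,590,000 (B)
E wins with the top bid; all bids are sunk regardless.
Every bidder forfeits their bid regardless of winning.
Revenue = 79,130,000 + 4,590,000 + 36,520,000 + 60,640,000 + 84,000,000 + 68,870,000 = $333,750,000.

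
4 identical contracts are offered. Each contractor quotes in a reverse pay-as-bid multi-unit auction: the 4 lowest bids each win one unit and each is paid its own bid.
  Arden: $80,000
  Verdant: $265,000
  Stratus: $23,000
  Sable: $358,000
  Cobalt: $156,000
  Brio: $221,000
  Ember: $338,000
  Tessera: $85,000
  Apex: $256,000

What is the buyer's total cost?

Bids ranked low→high: 23,000 (Stratus), 80,000 (Arden), 85,000 (Tessera), 156,000 (Cobalt), 221,000 (Brio), 256,000 (Apex), …
Winners (4 units): Stratus, Arden, Tessera, Cobalt.
Total cost = 23,000 + 80,000 + 85,000 + 156,000 = $344,000.

Total cost: $344,000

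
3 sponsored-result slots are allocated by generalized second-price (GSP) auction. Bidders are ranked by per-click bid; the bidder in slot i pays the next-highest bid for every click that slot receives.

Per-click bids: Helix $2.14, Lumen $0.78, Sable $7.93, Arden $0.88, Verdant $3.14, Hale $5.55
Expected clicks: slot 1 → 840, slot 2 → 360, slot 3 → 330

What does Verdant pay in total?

Verdant pays $706.20

Per-click bids in order: $7.93 (Sable) > $5.55 (Hale) > $3.14 (Verdant) > $2.14 (Helix) > …
Verdant holds slot 3 → pays next bid $2.14 × 330 clicks = $706.20.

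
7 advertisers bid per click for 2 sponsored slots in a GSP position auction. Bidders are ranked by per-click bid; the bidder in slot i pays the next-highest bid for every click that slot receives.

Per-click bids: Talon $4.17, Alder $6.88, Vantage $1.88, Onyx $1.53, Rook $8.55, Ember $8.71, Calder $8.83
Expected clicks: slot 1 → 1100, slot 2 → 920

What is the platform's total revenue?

Total revenue: $17447.00

Per-click bids in order: $8.83 (Calder) > $8.71 (Ember) > $8.55 (Rook) > …
Slot 1: Calder pays $8.71 × 1100 = $9581.00
Slot 2: Ember pays $8.55 × 920 = $7866.00
Total = $17447.00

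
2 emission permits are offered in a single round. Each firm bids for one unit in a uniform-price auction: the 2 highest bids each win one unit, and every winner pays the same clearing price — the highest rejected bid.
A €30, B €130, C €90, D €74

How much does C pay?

C pays €74

Sorting: 130 (B), 90 (C), 74 (D), 30 (A)
Top 2: B, C.
First losing bid is D's €74, which sets the uniform price.
C wins → pays €74.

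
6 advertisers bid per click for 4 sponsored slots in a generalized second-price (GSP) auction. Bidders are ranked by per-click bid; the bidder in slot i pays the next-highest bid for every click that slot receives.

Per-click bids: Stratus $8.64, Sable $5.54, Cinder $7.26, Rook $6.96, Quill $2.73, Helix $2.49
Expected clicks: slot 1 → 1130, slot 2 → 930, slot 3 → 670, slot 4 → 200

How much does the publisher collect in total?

Total revenue: $18934.40

Ranked by bid: $8.64 (Stratus) > $7.26 (Cinder) > $6.96 (Rook) > $5.54 (Sable) > $2.73 (Quill) > …
Slot 1: Stratus pays $7.26 × 1130 = $8203.80
Slot 2: Cinder pays $6.96 × 930 = $6472.80
Slot 3: Rook pays $5.54 × 670 = $3711.80
Slot 4: Sable pays $2.73 × 200 = $546.00
Total = $18934.40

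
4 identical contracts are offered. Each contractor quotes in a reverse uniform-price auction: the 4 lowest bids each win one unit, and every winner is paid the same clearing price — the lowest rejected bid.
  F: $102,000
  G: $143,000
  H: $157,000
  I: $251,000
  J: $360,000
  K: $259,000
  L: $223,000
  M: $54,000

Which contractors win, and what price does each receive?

Bids ranked low→high: 54,000 (M), 102,000 (F), 143,000 (G), 157,000 (H), 223,000 (L), 251,000 (I), …
The 4 lowest are M, F, G, H.
Clearing price = lowest rejected bid = $223,000.

M, F, G, H; each is paid $223,000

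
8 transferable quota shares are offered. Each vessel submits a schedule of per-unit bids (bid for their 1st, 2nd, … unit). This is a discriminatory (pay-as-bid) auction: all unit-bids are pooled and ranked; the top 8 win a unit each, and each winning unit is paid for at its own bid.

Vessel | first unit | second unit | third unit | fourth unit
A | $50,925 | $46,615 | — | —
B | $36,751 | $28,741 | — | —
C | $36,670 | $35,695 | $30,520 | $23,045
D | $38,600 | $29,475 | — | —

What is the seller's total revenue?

Merging the schedules and taking the best 8: 50,925 (A-1), 46,615 (A-2), 38,600 (D-1), 36,751 (B-1), 36,670 (C-1), 35,695 (C-2), 30,520 (C-3), 29,475 (D-2)
Next rejected bid: $28,741 (not a price — pay-as-bid).
Each winning unit pays its own bid.
Revenue = 50,925 + 46,615 + 38,600 + 36,751 + 36,670 + 35,695 + 30,520 + 29,475 = $305,251.

Total revenue: $305,251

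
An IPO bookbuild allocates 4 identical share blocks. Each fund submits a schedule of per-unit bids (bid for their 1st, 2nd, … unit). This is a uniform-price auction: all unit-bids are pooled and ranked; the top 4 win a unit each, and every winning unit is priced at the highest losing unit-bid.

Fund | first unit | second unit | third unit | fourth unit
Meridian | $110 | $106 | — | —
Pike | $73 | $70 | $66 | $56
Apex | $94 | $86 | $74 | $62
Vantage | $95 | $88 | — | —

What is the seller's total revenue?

Total revenue: $352

All unit-bids, highest first — top 4: 110 (Meridian-1), 106 (Meridian-2), 95 (Vantage-1), 94 (Apex-1)
First bid not allocated: $88.
Allocation: Apex 1, Meridian 2, Vantage 1. Every unit priced at $88.
Revenue = 4 × 88 = $352.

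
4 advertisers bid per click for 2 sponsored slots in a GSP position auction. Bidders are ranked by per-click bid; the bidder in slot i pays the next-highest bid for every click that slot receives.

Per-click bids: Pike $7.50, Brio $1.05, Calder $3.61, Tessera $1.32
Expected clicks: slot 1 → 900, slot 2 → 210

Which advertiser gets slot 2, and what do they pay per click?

Per-click bids in order: $7.50 (Pike) > $3.61 (Calder) > $1.32 (Tessera) > …
Slot 2 goes to the second-ranked bidder, Calder, who pays the next bid down: $1.32/click.

Calder; $1.32 per click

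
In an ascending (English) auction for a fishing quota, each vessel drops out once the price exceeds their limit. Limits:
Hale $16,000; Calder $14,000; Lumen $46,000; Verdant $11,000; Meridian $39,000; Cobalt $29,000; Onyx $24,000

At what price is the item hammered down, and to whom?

Lumen wins at $39,000

Open ascending-bid auction: the price rises until one bidder remains; the winner pays the price at which the last rival dropped out.
Limits in order: 46,000 (Lumen) > 39,000 (Meridian) > 29,000 (Cobalt) > 24,000 (Onyx) > 16,000 (Hale) > 14,000 (Calder) > …
Meridian is the last rival to drop out, at $39,000; Lumen remains and wins at that price.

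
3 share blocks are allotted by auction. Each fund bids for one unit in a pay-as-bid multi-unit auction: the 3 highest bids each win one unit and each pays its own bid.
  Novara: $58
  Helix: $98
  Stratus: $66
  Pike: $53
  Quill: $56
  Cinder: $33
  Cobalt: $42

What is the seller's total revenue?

Ordering the bids: 98 (Helix), 66 (Stratus), 58 (Novara), 56 (Quill), 53 (Pike), …
The 3 highest are Helix, Stratus, Novara.
Total revenue = 98 + 66 + 58 = $222.

Total revenue: $222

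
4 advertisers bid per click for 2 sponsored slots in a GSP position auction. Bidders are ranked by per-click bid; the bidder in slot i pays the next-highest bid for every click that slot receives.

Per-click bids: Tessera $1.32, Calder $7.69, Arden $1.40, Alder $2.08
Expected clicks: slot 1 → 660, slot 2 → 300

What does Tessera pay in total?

Ranked by bid: $7.69 (Calder) > $2.08 (Alder) > $1.40 (Arden) > …
Tessera ranks below slot 2 → no slot, pays nothing.

Tessera pays $0.00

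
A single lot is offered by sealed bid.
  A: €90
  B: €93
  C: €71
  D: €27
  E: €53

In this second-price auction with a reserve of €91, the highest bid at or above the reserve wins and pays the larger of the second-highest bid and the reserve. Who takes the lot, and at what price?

Second-price auction with a reserve of €91: the highest bid at or above the reserve wins and pays the larger of the second-highest bid and the reserve.
Bids ranked: 93 (B) > 90 (A) > 71 (C) > 53 (E) > 27 (D)
Highest eligible bid: B at €93.
Second-highest bid €90 is below the reserve €91, so the reserve binds → payment €91.

B pays €91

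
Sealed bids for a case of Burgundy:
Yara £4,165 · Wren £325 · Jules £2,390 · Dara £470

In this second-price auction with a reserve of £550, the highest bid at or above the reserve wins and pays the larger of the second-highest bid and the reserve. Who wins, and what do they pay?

Yara pays £2,390

Sorting bids: 4,165 (Yara) > 2,390 (Jules) > 470 (Dara) > 325 (Wren)
Yara has the top bid at or above the reserve (£4,165).
max(second-highest £2,390, reserve £550) = £2,390; the reserve does not bind.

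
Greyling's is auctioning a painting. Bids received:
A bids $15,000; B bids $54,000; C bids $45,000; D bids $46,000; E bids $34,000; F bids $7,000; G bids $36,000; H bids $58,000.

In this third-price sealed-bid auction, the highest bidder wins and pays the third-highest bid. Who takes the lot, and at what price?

Bids in order: 58,000 (H) > 54,000 (B) > 46,000 (D) > 45,000 (C) > 36,000 (G) > 34,000 (E) > …
H is highest; pays the third-highest bid, $46,000.

H pays $46,000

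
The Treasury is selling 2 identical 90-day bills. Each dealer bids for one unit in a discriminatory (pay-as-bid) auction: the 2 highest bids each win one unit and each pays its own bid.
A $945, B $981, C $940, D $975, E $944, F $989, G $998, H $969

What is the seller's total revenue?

Total revenue: $1,987

Ordering the bids: 998 (G), 989 (F), 981 (B), 975 (D), …
Winners (2 units): G, F.
Total revenue = 998 + 989 = $1,987.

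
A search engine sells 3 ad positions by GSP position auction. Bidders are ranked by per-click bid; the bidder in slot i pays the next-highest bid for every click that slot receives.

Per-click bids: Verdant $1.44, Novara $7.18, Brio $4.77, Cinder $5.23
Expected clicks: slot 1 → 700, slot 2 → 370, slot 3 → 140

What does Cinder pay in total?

Cinder pays $1764.90

Sorting advertisers: $7.18 (Novara) > $5.23 (Cinder) > $4.77 (Brio) > $1.44 (Verdant)
Cinder holds slot 2 → pays next bid $4.77 × 370 clicks = $1764.90.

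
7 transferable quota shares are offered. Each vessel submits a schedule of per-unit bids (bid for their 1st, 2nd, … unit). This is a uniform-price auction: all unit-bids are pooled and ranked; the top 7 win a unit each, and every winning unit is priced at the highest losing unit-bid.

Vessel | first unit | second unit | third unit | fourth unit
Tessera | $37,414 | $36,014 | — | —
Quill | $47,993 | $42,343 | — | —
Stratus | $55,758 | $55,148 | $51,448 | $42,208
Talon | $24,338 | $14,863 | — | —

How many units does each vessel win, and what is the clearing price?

All unit-bids, highest first — top 7: 55,758 (Stratus-1), 55,148 (Stratus-2), 51,448 (Stratus-3), 47,993 (Quill-1), 42,343 (Quill-2), 42,208 (Stratus-4), 37,414 (Tessera-1)
Highest rejected unit-bid = $36,014.
Allocation: Quill 2, Stratus 4, Tessera 1.

Quill 2, Stratus 4, Tessera 1; clearing price $36,014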